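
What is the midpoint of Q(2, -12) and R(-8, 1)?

The midpoint is the average of the coordinates:
x: (2 + -8)/2 = -3
y: (-12 + 1)/2 = -11/2
Midpoint = (-3, -11/2)

(-3, -11/2)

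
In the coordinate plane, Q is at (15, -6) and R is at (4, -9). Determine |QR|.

d = sqrt((-11)^2 + (-3)^2) = sqrt(130)

sqrt(130)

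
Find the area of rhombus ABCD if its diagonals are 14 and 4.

Area of a rhombus = (d1 * d2) / 2
Area = (14 * 4) / 2
Area = 56 / 2
Area = 28

28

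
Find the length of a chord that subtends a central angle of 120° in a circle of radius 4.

Drop a perpendicular from the center to the chord, bisecting both the chord and the central angle.
Each half-chord = r sin(θ/2) = 4 sin(60°).
The full chord = 2 × 4 × sin(60°) = 4*sqrt(3).

4*sqrt(3)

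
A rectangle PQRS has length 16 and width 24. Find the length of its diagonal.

d = sqrt(16^2 + 24^2) = sqrt(832) = 8*sqrt(13)

8*sqrt(13)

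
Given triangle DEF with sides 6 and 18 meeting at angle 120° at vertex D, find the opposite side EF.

Law of cosines: EF^2 = 6^2 + 18^2 - 2(6)(18)cos(120°) = 468, so EF = 6*sqrt(13).

6*sqrt(13)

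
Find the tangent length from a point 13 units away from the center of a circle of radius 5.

Let T be the point of tangency. Then OT ⊥ XT (radius ⊥ tangent).
In right triangle OTX: OX² = OT² + XT²
13² = 5² + XT²
XT² = 144, XT = 12

12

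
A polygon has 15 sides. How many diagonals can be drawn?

Total line segments between 15 vertices = C(15,2) = 105.
Subtract the 15 sides: 105 - 15 = 90 diagonals.

90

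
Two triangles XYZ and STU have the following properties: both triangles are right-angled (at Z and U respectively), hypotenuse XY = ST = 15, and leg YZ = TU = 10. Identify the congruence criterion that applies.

Consider the given information: both triangles are right-angled (at Z and U respectively), hypotenuse XY = ST = 15, and leg YZ = TU = 10
This is not SSS or AAS: SSS requires all three pairs of sides, but we don't have that. AAS requires two angles and a non-included side.
The correct criterion is HL. The hypotenuse and one leg of two right triangles are equal (Hypotenuse-Leg).

HL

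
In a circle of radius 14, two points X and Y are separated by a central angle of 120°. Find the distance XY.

Chord = 2(14) sin(60°) = 14*sqrt(3)

14*sqrt(3)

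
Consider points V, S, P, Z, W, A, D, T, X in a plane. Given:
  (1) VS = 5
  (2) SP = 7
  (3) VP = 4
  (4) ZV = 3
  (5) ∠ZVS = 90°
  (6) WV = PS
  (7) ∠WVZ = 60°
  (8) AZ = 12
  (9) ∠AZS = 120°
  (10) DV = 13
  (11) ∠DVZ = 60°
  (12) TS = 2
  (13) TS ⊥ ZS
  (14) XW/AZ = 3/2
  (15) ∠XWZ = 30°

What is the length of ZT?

Step 1: By the law of cosines on triangle ZVS: ZS² = 3² + 5² − 2·3·5·cos(90°) = 34, so ZS = √34.
Step 2: By the law of cosines on triangle ZST: ZT² = √34² + 2² − 2·√34·2·cos(90°) = 38, so ZT = √38.

Therefore, the length of ZT = √38.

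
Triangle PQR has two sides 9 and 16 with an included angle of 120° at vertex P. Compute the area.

When two sides and the included angle are known, the area formula is (1/2)ab sin(C).
The height from one side to the opposite vertex is 16 sin(120°) = 8*sqrt(3).
Area = (1/2) * 9 * 8*sqrt(3) = 36*sqrt(3).

36*sqrt(3)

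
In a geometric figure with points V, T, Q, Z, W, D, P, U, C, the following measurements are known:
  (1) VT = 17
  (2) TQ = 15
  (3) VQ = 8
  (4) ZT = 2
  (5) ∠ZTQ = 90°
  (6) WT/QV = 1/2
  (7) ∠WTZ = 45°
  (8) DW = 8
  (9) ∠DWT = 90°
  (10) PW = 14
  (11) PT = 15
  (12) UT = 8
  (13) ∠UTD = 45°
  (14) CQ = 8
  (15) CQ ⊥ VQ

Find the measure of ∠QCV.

Step 1: By the law of cosines on triangle CQV: CV² = 8² + 8² − 2·8·8·cos(90°) = 128, so CV = 8·√2.
Step 2: By the inverse law of cosines on triangle QCV: cos(∠QCV) = (8² + (8·√2)² − 8²) / (2·8·8·√2) = 128/181.02 = 0.7071, so ∠QCV = 45°.

Therefore, the measure of angle ∠QCV = 45°.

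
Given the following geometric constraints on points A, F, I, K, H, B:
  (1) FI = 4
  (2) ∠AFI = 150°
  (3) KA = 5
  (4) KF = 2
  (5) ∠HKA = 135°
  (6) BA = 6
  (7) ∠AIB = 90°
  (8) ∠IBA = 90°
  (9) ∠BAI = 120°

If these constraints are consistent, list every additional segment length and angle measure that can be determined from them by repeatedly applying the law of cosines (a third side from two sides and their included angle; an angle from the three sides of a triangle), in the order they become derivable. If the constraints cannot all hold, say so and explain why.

These constraints are not satisfiable: (7), (8) and (9) are the three interior angles of triangle AIB, which must sum to 180°, but 90° + 90° + 120° = 300°. No planar figure meets all of them, so nothing further can be derived.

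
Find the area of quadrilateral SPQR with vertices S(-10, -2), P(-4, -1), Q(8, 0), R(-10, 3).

Shoelace: sum of cross terms = 84, Area = (1/2)|84| = 42

42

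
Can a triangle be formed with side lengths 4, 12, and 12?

Sort the sides: 4, 12, 12.
It suffices to check that the sum of the two smallest exceeds the largest:
4 + 12 = 16 > 12. ✓
Yes, a valid triangle can be formed.

Yes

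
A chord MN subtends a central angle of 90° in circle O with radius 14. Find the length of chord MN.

Drop a perpendicular from the center to the chord, bisecting both the chord and the central angle.
Each half-chord = r sin(θ/2) = 14 sin(45°).
The full chord = 2 × 14 × sin(45°) = 14*sqrt(2).

14*sqrt(2)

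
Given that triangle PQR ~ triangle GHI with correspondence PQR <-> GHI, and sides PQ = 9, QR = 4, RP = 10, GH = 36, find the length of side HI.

Similar triangles have proportional sides. Setting up the proportion:
GH / PQ = HI / QR
36 / 9 = HI / 4
HI = 4 * 36 / 9 = 16.

16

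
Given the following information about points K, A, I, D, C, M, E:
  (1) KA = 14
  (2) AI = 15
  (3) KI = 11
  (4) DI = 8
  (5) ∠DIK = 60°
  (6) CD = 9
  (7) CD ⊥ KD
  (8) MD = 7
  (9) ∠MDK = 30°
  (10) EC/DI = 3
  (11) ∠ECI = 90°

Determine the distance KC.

Step 1: By the law of cosines on triangle DIK: DK² = 8² + 11² − 2·8·11·cos(60°) = 97, so DK = √97.
Step 2: By the law of cosines on triangle KDC: KC² = √97² + 9² − 2·√97·9·cos(90°) = 178, so KC = √178.

Therefore, the length of KC = √178.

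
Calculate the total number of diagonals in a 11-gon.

Total line segments between 11 vertices = C(11,2) = 55.
Subtract the 11 sides: 55 - 11 = 44 diagonals.

44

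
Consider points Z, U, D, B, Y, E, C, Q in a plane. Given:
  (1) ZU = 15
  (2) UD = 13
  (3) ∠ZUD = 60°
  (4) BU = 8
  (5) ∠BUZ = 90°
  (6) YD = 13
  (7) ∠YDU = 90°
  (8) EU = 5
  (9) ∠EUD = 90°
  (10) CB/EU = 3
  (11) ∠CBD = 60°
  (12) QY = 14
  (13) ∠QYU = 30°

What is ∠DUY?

Step 1: By the law of cosines on triangle UDY: UY² = 13² + 13² − 2·13·13·cos(90°) = 338, so UY = 13·√2.
Step 2: By the inverse law of cosines on triangle DUY: cos(∠DUY) = (13² + (13·√2)² − 13²) / (2·13·13·√2) = 338/478 = 0.7071, so ∠DUY = 45°.

Therefore, the measure of angle ∠DUY = 45°.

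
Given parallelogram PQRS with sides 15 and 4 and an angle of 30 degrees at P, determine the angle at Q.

Consecutive angles are supplementary: angle Q = 180 - 30 = 150 degrees.

150 degrees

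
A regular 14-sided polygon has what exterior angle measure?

Each exterior angle of a regular n-gon is 360 / n.
For n = 14: 360 / 14 = 180/7 degrees.

180/7 degrees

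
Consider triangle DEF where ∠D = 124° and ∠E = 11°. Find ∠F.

angle F = 180 - 124 - 11 = 45 degrees.

45 degrees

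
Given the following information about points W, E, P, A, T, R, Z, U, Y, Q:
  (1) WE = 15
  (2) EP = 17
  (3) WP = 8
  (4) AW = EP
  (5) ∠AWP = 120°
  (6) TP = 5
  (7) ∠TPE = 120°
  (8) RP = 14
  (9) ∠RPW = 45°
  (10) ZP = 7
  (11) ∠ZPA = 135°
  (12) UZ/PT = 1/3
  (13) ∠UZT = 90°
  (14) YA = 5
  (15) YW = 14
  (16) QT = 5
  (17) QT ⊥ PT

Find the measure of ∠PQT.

Step 1: By the law of cosines on triangle QTP: QP² = 5² + 5² − 2·5·5·cos(90°) = 50, so QP = 5·√2.
Step 2: By the inverse law of cosines on triangle PQT: cos(∠PQT) = ((5·√2)² + 5² − 5²) / (2·5·√2·5) = 50/70.71 = 0.7071, so ∠PQT = 45°.

Therefore, the measure of angle ∠PQT = 45°.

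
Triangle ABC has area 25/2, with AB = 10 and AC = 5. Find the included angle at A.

From the SAS area formula Area = (1/2)ab sin(C), rearranging gives sin(C) = 2*Area/(ab).
sin(C) = 2 * 25/2 / (50) = 1/2.
Therefore C = arcsin(1/2) = 30°.
Since sin(180° - C) = sin(C), the obtuse angle 150° gives the same area, so C = 30° or C = 150°.

30° or 150°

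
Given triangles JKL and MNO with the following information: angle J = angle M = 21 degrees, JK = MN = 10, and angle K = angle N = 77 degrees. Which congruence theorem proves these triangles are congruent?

The given information provides:
angle J = angle M = 21 degrees, JK = MN = 10, and angle K = angle N = 77 degrees
This matches the ASA congruence theorem.
Two pairs of corresponding angles and the included side are equal (Angle-Side-Angle).

ASA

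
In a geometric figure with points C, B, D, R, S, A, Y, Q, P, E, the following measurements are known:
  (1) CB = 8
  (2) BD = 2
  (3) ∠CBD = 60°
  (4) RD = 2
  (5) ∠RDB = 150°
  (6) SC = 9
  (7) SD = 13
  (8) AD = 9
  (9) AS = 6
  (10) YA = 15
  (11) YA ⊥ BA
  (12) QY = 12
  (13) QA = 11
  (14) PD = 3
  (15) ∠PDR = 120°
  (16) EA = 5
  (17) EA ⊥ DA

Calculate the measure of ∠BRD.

Step 1: By the law of cosines on triangle RDB: RB² = 2² + 2² − 2·2·2·cos(150°) = 14.93, so RB ≈ 3.86.
Step 2: By the inverse law of cosines on triangle BRD: cos(∠BRD) = (3.86² + 2² − 2²) / (2·3.86·2) = 14.93/15.45 = 0.9659, so ∠BRD = 15°.

Therefore, the measure of angle ∠BRD = 15°.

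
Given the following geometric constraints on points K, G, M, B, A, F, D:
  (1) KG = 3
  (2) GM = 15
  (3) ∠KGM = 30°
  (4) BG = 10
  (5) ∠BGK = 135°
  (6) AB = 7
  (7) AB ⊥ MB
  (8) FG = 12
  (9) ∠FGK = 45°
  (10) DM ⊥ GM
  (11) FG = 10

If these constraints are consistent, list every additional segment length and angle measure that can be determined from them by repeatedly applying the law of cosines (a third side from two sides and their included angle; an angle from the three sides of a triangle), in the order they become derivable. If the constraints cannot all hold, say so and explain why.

These constraints are not satisfiable: (8) FG = 12 and (11) FG = 10 assign two different lengths to the same segment. No planar figure meets all of them, so nothing further can be derived.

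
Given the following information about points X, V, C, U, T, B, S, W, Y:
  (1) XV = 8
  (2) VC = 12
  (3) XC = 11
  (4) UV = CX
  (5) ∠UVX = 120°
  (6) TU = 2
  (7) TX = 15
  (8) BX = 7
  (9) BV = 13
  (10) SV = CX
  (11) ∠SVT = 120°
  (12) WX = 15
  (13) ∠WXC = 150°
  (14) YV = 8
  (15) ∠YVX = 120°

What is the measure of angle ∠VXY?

Step 1: By the law of cosines on triangle XVY: XY² = 8² + 8² − 2·8·8·cos(120°) = 192, so XY = 8·√3.
Step 2: By the inverse law of cosines on triangle VXY: cos(∠VXY) = (8² + (8·√3)² − 8²) / (2·8·8·√3) = 192/221.7 = 0.866, so ∠VXY = 30°.

Therefore, the measure of angle ∠VXY = 30°.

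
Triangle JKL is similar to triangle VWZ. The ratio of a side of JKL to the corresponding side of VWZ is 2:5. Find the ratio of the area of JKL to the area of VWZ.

Area scales with the square of linear dimensions. If every length is multiplied by 2/5, then the area is multiplied by (2/5)^2 = 4/25.
The area ratio is 4:25.

4:25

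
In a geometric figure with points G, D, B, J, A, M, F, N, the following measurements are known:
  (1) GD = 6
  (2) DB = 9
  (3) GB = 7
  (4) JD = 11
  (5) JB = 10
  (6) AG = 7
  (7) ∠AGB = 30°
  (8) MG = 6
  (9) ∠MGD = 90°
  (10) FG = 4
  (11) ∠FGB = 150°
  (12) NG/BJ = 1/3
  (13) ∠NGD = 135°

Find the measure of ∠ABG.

Step 1: By the law of cosines on triangle BGA: BA² = 7² + 7² − 2·7·7·cos(30°) = 13.13, so BA ≈ 3.62.
Step 2: By the inverse law of cosines on triangle ABG: cos(∠ABG) = (3.62² + 7² − 7²) / (2·3.62·7) = 13.13/50.73 = 0.2588, so ∠ABG = 75°.

Therefore, the measure of angle ∠ABG = 75°.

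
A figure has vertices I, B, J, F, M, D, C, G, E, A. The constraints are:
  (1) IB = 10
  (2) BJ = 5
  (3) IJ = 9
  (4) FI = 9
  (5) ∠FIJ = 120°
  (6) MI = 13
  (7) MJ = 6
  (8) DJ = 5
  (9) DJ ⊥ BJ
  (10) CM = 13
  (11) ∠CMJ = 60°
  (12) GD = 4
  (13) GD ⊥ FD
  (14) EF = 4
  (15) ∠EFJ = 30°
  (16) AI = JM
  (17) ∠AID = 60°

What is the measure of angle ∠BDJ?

Step 1: By the law of cosines on triangle DJB: DB² = 5² + 5² − 2·5·5·cos(90°) = 50, so DB = 5·√2.
Step 2: By the inverse law of cosines on triangle BDJ: cos(∠BDJ) = ((5·√2)² + 5² − 5²) / (2·5·√2·5) = 50/70.71 = 0.7071, so ∠BDJ = 45°.

Therefore, the measure of angle ∠BDJ = 45°.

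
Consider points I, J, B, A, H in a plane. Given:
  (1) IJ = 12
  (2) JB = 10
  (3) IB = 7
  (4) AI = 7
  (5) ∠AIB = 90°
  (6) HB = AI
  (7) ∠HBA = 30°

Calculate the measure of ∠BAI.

Step 1: By the law of cosines on triangle AIB: AB² = 7² + 7² − 2·7·7·cos(90°) = 98, so AB = 7·√2.
Step 2: By the inverse law of cosines on triangle BAI: cos(∠BAI) = ((7·√2)² + 7² − 7²) / (2·7·√2·7) = 98/138.59 = 0.7071, so ∠BAI = 45°.

Therefore, the measure of angle ∠BAI = 45°.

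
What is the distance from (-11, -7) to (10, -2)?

d = sqrt((21)^2 + (5)^2) = sqrt(466)

sqrt(466)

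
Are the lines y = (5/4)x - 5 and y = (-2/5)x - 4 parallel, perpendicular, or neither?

Slope of line 1: m1 = 5/4
Slope of line 2: m2 = -2/5
For parallel lines we need equal slopes: 5/4 != -2/5.
For perpendicular lines we need m1*m2 = -1: (5/4)(-2/5) = -1/2 != -1.
Since neither condition holds, the lines are neither parallel nor perpendicular.

Neither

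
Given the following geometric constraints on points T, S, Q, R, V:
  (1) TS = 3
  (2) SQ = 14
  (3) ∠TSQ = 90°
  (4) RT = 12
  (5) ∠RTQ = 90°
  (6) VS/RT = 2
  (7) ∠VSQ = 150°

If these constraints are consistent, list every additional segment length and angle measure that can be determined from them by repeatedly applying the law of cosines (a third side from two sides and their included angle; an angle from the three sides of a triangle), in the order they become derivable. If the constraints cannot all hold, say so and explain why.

The constraints are consistent. Derivable facts, in order:
After 1 step:
- QV ≈ 36.8
- TQ ≈ 14.32
After 2 steps:
- QR ≈ 18.68
- ∠QTS = 77.91°
- ∠QVS = 10.97°
- ∠SQT = 12.09°
- ∠SQV = 19.03°
After 3 steps:
- ∠QRT = 50.03°
- ∠RQT = 39.97°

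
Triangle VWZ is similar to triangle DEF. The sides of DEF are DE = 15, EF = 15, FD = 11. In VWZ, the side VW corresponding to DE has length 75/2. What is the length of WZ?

Similar triangles have proportional sides. Setting up the proportion:
VW / DE = WZ / EF
75/2 / 15 = WZ / 15
WZ = 15 * 75/2 / 15 = 75/2.

75/2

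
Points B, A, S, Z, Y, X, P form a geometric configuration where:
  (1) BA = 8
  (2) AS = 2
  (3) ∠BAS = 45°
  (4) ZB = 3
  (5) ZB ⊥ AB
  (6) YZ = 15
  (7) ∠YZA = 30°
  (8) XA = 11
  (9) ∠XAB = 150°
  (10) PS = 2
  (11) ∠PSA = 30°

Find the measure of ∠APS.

Step 1: By the law of cosines on triangle PSA: PA² = 2² + 2² − 2·2·2·cos(30°) = 1.07, so PA ≈ 1.04.
Step 2: By the inverse law of cosines on triangle APS: cos(∠APS) = (1.04² + 2² − 2²) / (2·1.04·2) = 1.07/4.14 = 0.2588, so ∠APS = 75°.

Therefore, the measure of angle ∠APS = 75°.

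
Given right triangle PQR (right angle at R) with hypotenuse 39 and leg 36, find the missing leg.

QR = sqrt(39^2 - 36^2) = sqrt(225) = 15

15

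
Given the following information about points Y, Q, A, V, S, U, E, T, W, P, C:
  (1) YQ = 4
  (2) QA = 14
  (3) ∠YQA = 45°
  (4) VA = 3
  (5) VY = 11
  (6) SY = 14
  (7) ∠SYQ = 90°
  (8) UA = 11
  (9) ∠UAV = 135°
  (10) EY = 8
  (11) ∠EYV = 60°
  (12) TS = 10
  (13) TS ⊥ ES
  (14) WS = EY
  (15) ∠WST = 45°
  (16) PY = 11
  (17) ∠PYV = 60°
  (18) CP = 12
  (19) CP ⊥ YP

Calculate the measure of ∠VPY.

Step 1: By the law of cosines on triangle PYV: PV² = 11² + 11² − 2·11·11·cos(60°) = 121, so PV = 11.
Step 2: By the inverse law of cosines on triangle VPY: cos(∠VPY) = (11² + 11² − 11²) / (2·11·11) = 121/242 = 0.5, so ∠VPY = 60°.

Therefore, the measure of angle ∠VPY = 60°.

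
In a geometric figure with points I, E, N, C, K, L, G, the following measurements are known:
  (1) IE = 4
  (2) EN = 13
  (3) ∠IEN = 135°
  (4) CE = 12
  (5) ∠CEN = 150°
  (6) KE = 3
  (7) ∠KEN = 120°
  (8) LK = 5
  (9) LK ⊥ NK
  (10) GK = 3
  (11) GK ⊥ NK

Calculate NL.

Step 1: By the law of cosines on triangle NEK: NK² = 13² + 3² − 2·13·3·cos(120°) = 217, so NK ≈ 14.73.
Step 2: By the law of cosines on triangle NKL: NL² = 14.73² + 5² − 2·14.73·5·cos(90°) = 242, so NL = 11·√2.

Therefore, the length of NL = 11·√2.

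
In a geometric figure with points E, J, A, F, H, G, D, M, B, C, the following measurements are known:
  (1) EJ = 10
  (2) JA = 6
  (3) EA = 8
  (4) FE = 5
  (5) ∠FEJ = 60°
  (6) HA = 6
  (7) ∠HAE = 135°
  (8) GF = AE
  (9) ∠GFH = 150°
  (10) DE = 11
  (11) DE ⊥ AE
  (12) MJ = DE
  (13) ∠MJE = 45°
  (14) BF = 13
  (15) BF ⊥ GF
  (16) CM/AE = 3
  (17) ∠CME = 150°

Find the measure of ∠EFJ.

Step 1: By the law of cosines on triangle FEJ: FJ² = 5² + 10² − 2·5·10·cos(60°) = 75, so FJ = 5·√3.
Step 2: By the inverse law of cosines on triangle EFJ: cos(∠EFJ) = (5² + (5·√3)² − 10²) / (2·5·5·√3) = 0/86.6 = 0, so ∠EFJ = 90°.

Therefore, the measure of angle ∠EFJ = 90°.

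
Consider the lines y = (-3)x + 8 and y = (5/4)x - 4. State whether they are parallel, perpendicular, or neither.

Slope of line 1: m1 = -3
Slope of line 2: m2 = 5/4
For parallel lines we need equal slopes: -3 != 5/4.
For perpendicular lines we need m1*m2 = -1: (-3)(5/4) = -15/4 != -1.
Since neither condition holds, the lines are neither parallel nor perpendicular.

Neither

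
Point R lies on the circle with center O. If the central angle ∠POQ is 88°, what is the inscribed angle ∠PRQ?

By the inscribed angle theorem, the inscribed angle is half the central angle.
Inscribed angle = 88° / 2 = 44°

44°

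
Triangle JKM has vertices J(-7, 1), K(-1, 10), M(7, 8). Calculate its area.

The Shoelace formula computes the area from vertex coordinates by summing cross products.
For vertices (-7,1), (-1,10), (7,8):
Signed sum = -7*10 - -1*1 + -1*8 - 7*10 + 7*1 - -7*8
= -69 + -78 + 63 = -84
Area = (1/2)|-84| = 42.

42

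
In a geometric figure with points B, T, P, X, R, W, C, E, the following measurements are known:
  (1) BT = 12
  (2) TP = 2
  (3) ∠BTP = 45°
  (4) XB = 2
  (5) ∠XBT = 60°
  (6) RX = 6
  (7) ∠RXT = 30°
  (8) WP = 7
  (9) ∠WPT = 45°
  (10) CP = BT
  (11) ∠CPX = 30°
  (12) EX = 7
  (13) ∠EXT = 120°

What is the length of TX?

Step 1: By the law of cosines on triangle TBX: TX² = 12² + 2² − 2·12·2·cos(60°) = 124, so TX = 2·√31.

Therefore, the length of TX = 2·√31.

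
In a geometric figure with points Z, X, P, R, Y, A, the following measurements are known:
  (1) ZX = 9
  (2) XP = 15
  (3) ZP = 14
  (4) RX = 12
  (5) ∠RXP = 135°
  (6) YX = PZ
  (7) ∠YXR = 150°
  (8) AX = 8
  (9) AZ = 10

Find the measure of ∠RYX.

From the given relations: YX = PZ = 14.
Step 1: By the law of cosines on triangle YXR: YR² = 14² + 12² − 2·14·12·cos(150°) = 630.98, so YR ≈ 25.12.
Step 2: By the inverse law of cosines on triangle RYX: cos(∠RYX) = (25.12² + 14² − 12²) / (2·25.12·14) = 682.98/703.34 = 0.9711, so ∠RYX = 13.82°.

Therefore, the measure of angle ∠RYX = 13.82°.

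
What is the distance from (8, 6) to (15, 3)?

The horizontal distance is |15 - 8| = 7 and the vertical distance is |3 - 6| = 3.
By the Pythagorean theorem, d = sqrt(7^2 + 3^2) = sqrt(58).

sqrt(58)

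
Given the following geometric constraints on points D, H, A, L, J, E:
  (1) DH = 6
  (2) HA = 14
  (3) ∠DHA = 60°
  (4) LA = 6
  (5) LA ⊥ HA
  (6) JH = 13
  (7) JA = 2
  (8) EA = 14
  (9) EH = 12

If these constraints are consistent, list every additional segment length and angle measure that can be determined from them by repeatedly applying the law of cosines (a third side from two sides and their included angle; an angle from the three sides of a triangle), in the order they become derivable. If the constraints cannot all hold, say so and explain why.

The constraints are consistent. Derivable facts, in order:
After 1 step:
- DA = 2·√37
- HL = 2·√58
- ∠AEH = 64.62°
- ∠AHE = 64.62°
- ∠AHJ = 7.36°
- ∠AJH = 116.25°
- ∠EAH = 50.75°
- ∠HAJ = 56.39°
After 2 steps:
- ∠ADH = 94.72°
- ∠AHL = 23.2°
- ∠ALH = 66.8°
- ∠DAH = 25.28°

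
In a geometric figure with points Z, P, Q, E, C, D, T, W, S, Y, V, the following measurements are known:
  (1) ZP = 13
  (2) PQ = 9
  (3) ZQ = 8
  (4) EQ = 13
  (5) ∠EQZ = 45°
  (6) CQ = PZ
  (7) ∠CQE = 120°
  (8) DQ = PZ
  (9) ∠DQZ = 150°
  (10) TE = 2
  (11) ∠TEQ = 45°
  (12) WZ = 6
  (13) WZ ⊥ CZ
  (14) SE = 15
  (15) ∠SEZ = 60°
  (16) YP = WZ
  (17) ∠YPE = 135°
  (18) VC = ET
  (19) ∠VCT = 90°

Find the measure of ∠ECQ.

From the given relations: CQ = PZ = 13.
Step 1: By the law of cosines on triangle CQE: CE² = 13² + 13² − 2·13·13·cos(120°) = 507, so CE = 13·√3.
Step 2: By the inverse law of cosines on triangle ECQ: cos(∠ECQ) = ((13·√3)² + 13² − 13²) / (2·13·√3·13) = 507/585.43 = 0.866, so ∠ECQ = 30°.

Therefore, the measure of angle ∠ECQ = 30°.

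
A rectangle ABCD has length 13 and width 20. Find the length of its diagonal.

d = sqrt(13^2 + 20^2) = sqrt(569)

sqrt(569)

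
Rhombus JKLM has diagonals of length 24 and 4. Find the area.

Area = (24 * 4) / 2 = 96 / 2 = 48

48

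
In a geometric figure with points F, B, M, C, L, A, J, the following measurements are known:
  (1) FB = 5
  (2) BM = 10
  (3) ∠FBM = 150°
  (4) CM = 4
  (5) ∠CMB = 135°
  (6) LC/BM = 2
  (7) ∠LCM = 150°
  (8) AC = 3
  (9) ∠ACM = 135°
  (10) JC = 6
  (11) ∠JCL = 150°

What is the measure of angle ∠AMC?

Step 1: By the law of cosines on triangle MCA: MA² = 4² + 3² − 2·4·3·cos(135°) = 41.97, so MA ≈ 6.48.
Step 2: By the inverse law of cosines on triangle AMC: cos(∠AMC) = (6.48² + 4² − 3²) / (2·6.48·4) = 48.97/51.83 = 0.9449, so ∠AMC = 19.11°.

Therefore, the measure of angle ∠AMC = 19.11°.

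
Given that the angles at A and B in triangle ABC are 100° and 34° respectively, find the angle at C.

Let angle C = x. Then 100 + 34 + x = 180.
x = 180 - 134 = 46 degrees.

46 degrees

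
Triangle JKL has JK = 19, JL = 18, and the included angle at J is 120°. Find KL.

Law of cosines: KL^2 = 19^2 + 18^2 - 2(19)(18)cos(120°) = 1027, so KL = sqrt(1027).

sqrt(1027)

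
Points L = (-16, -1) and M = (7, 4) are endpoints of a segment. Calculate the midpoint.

M = ((x₁ + x₂)/2, (y₁ + y₂)/2)
= ((-16 + 7)/2, (-1 + 4)/2)
= (-9/2, 3/2) = (-9/2, 3/2)

(-9/2, 3/2)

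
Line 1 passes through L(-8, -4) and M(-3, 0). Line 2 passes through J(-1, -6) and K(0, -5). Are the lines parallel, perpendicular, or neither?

Slope of line 1: m1 = (0 - -4)/(-3 - -8) = 4/5 = 4/5
Slope of line 2: m2 = (-5 - -6)/(0 - -1) = 1/1 = 1
m1 != m2 and m1*m2 = 4/5 != -1. Neither.

Neither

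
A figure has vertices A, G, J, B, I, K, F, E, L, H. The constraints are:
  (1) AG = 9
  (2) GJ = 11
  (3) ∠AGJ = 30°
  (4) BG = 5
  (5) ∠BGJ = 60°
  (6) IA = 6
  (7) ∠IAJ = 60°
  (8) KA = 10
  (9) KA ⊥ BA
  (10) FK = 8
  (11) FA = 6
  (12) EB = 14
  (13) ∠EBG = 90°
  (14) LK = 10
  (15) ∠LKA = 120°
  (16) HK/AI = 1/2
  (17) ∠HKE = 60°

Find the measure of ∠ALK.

Step 1: By the law of cosines on triangle LKA: LA² = 10² + 10² − 2·10·10·cos(120°) = 300, so LA = 10·√3.
Step 2: By the inverse law of cosines on triangle ALK: cos(∠ALK) = ((10·√3)² + 10² − 10²) / (2·10·√3·10) = 300/346.41 = 0.866, so ∠ALK = 30°.

Therefore, the measure of angle ∠ALK = 30°.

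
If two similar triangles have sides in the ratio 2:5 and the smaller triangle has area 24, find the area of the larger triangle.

For similar figures, the area ratio equals the square of the side ratio.
Side ratio (the smaller triangle to the larger triangle) = 2:5, so area ratio = 2^2:5^2 = 4:25.
If the area of the smaller triangle is 24, then the area of the larger triangle = 24 * (25/4) = 150.

150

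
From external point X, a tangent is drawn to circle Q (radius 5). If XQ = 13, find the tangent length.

Let T be the point of tangency. Then QT ⊥ XT (radius ⊥ tangent).
In right triangle QTX: QX² = QT² + XT²
13² = 5² + XT²
XT² = 144, XT = 12

12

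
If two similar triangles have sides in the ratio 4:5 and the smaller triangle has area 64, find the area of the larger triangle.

For similar figures, the area ratio equals the square of the side ratio.
Side ratio (the smaller triangle to the larger triangle) = 4:5, so area ratio = 4^2:5^2 = 16:25.
If the area of the smaller triangle is 64, then the area of the larger triangle = 64 * (25/16) = 100.

100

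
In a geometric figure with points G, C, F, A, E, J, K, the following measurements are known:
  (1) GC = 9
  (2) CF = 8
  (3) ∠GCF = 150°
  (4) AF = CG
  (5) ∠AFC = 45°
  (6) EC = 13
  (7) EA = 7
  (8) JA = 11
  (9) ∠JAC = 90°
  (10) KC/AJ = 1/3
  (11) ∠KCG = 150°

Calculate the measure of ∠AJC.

From the given relations: AF = CG = 9.
Step 1: By the law of cosines on triangle CFA: CA² = 8² + 9² − 2·8·9·cos(45°) = 43.18, so CA ≈ 6.57.
Step 2: By the law of cosines on triangle JAC: JC² = 11² + 6.57² − 2·11·6.57·cos(90°) = 164.18, so JC ≈ 12.81.
Step 3: By the inverse law of cosines on triangle AJC: cos(∠AJC) = (11² + 12.81² − 6.57²) / (2·11·12.81) = 242/281.89 = 0.8585, so ∠AJC = 30.85°.

Therefore, the measure of angle ∠AJC = 30.85°.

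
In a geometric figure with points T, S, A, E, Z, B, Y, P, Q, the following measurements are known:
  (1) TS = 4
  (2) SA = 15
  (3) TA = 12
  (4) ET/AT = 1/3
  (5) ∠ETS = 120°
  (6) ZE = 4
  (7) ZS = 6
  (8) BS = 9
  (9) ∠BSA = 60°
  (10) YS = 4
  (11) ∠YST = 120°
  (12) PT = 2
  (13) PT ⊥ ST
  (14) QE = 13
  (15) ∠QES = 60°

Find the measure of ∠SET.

From the given relations: ET = 1/3·AT = 1/3·12 = 4.
Step 1: By the law of cosines on triangle ETS: ES² = 4² + 4² − 2·4·4·cos(120°) = 48, so ES = 4·√3.
Step 2: By the inverse law of cosines on triangle SET: cos(∠SET) = ((4·√3)² + 4² − 4²) / (2·4·√3·4) = 48/55.43 = 0.866, so ∠SET = 30°.

Therefore, the measure of angle ∠SET = 30°.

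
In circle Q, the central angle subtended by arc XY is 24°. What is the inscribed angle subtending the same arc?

By the inscribed angle theorem, the inscribed angle is half the central angle.
Inscribed angle = 24° / 2 = 12°

12°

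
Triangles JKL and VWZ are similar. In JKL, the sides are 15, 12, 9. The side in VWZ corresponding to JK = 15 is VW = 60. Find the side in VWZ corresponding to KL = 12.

k = 60/15 = 4. WZ = 4 * 12 = 48.

48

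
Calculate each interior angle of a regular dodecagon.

Each interior angle of a regular n-gon is (n - 2) * 180 / n.
For n = 12: (12 - 2) * 180 / 12 = 1800/12 = 150 degrees.

150 degrees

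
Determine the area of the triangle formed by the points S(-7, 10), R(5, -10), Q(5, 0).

Using the Shoelace formula for a triangle:
Area = (1/2)|x0(y1 - y2) + x1(y2 - y0) + x2(y0 - y1)|
Area = (1/2)|-7(-10 - 0) + 5(0 - 10) + 5(10 - -10)|
Area = (1/2)|70 + -50 + 100|
Area = (1/2)|120|
Area = (1/2)(120)
Area = 60

60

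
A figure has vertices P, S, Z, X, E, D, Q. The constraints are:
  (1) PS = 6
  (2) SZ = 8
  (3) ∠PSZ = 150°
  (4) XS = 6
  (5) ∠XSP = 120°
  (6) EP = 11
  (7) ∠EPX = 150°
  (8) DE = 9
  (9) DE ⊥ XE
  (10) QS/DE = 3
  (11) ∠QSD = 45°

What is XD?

Step 1: By the law of cosines on triangle XSP: XP² = 6² + 6² − 2·6·6·cos(120°) = 108, so XP = 6·√3.
Step 2: By the law of cosines on triangle EPX: EX² = 11² + (6·√3)² − 2·11·6·√3·cos(150°) = 427, so EX ≈ 20.66.
Step 3: By the law of cosines on triangle XED: XD² = 20.66² + 9² − 2·20.66·9·cos(90°) = 508, so XD = 2·√127.

Therefore, the length of XD = 2·√127.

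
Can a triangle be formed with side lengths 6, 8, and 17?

Check the triangle inequality: 6 + 8 = 14 ≤ 17.
Since the sum of two sides does not exceed the third, no triangle can be formed.

No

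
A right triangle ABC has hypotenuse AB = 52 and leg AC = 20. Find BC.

Rearranging the Pythagorean theorem to solve for the unknown leg:
leg^2 = hypotenuse^2 - known_leg^2 = 2704 - 400 = 2304
leg = sqrt(2304) = 48.

48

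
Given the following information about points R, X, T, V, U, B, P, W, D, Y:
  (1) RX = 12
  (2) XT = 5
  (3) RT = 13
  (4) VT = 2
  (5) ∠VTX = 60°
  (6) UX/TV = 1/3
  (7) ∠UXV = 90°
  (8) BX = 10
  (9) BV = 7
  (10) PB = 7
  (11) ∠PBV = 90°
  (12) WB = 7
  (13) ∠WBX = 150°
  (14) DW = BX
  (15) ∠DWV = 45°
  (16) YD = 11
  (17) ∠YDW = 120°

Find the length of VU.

From the given relations: UX = 1/3·TV = 1/3·2 ≈ 0.67.
Step 1: By the law of cosines on triangle XTV: XV² = 5² + 2² − 2·5·2·cos(60°) = 19, so XV = √19.
Step 2: By the law of cosines on triangle VXU: VU² = √19² + 0.67² − 2·√19·0.67·cos(90°) = 19.44, so VU = 5/3·√7.

Therefore, the length of VU = 5/3·√7.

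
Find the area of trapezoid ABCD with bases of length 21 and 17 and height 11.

Area of a trapezoid = (base1 + base2) * height / 2
Area = (21 + 17) * 11 / 2
Area = 38 * 11 / 2
Area = 418 / 2
Area = 209

209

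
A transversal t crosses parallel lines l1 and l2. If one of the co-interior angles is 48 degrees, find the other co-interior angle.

Co-interior angles (same-side interior) formed by parallel lines and a transversal are supplementary (sum to 180 degrees).
The given angle is 48 degrees.
The co-interior angle = 180 - 48 = 132 degrees.

132 degrees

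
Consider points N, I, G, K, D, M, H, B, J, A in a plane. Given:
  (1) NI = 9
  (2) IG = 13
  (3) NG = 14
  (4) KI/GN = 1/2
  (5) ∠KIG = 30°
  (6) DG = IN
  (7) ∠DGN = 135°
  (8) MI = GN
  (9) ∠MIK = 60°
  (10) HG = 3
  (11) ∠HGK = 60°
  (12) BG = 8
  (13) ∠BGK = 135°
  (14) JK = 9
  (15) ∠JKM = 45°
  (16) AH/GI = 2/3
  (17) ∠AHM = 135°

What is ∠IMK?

From the given relations: MI = GN = 14; KI = 1/2·GN = 1/2·14 = 7.
Step 1: By the law of cosines on triangle MIK: MK² = 14² + 7² − 2·14·7·cos(60°) = 147, so MK = 7·√3.
Step 2: By the inverse law of cosines on triangle IMK: cos(∠IMK) = (14² + (7·√3)² − 7²) / (2·14·7·√3) = 294/339.48 = 0.866, so ∠IMK = 30°.

Therefore, the measure of angle ∠IMK = 30°.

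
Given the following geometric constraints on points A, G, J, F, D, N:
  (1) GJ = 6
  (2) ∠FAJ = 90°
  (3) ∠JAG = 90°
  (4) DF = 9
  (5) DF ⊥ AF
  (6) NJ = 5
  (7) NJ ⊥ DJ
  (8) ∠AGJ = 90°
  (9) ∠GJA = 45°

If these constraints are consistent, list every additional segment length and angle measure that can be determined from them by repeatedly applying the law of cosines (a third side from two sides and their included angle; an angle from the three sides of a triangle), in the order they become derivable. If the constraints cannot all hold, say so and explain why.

These constraints are not satisfiable: (3), (8) and (9) are the three interior angles of triangle JAG, which must sum to 180°, but 90° + 90° + 45° = 225°. No planar figure meets all of them, so nothing further can be derived.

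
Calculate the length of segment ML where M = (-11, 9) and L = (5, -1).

d = sqrt((5 - -11)^2 + (-1 - 9)^2)
d = sqrt(16^2 + -10^2)
d = sqrt(256 + 100)
d = sqrt(356) = 2*sqrt(89)

2*sqrt(89)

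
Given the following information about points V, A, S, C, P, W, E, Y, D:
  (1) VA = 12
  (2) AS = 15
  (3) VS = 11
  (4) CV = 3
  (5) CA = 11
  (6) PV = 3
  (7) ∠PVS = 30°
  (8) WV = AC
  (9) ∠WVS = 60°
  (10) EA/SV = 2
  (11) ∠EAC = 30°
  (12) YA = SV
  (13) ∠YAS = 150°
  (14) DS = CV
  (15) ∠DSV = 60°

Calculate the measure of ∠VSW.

From the given relations: WV = AC = 11.
Step 1: By the law of cosines on triangle SVW: SW² = 11² + 11² − 2·11·11·cos(60°) = 121, so SW = 11.
Step 2: By the inverse law of cosines on triangle VSW: cos(∠VSW) = (11² + 11² − 11²) / (2·11·11) = 121/242 = 0.5, so ∠VSW = 60°.

Therefore, the measure of angle ∠VSW = 60°.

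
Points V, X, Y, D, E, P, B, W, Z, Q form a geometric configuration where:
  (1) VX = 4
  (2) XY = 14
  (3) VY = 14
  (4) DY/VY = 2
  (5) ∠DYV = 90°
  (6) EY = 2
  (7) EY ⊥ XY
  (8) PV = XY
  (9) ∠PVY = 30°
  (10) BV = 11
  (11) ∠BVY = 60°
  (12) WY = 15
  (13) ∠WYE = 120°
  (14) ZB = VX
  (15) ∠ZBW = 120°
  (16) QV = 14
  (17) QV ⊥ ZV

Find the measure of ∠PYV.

From the given relations: PV = XY = 14.
Step 1: By the law of cosines on triangle YVP: YP² = 14² + 14² − 2·14·14·cos(30°) = 52.52, so YP ≈ 7.25.
Step 2: By the inverse law of cosines on triangle PYV: cos(∠PYV) = (7.25² + 14² − 14²) / (2·7.25·14) = 52.52/202.91 = 0.2588, so ∠PYV = 75°.

Therefore, the measure of angle ∠PYV = 75°.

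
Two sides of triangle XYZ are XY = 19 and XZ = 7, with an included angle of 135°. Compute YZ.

When two sides and the included angle are known, the law of cosines gives the third side.
c^2 = a^2 + b^2 - 2ab cos(C) generalizes the Pythagorean theorem to non-right triangles.
Here: YZ^2 = 361 + 49 - 266*(-sqrt(2)/2) = 133*sqrt(2) + 410
YZ = sqrt(133*sqrt(2) + 410)

sqrt(133*sqrt(2) + 410)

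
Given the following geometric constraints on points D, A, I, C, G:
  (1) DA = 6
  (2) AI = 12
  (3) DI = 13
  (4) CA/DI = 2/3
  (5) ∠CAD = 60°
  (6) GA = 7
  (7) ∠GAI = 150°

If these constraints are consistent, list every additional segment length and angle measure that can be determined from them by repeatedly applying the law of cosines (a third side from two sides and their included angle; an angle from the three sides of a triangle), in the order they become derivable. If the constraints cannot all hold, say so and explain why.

The constraints are consistent. Derivable facts, in order:
After 1 step:
- DC ≈ 7.69
- IG ≈ 18.4
- ∠ADI = 66.98°
- ∠AID = 27.4°
- ∠DAI = 85.62°
After 2 steps:
- ∠ACD = 42.52°
- ∠ADC = 77.48°
- ∠AGI = 19.03°
- ∠AIG = 10.97°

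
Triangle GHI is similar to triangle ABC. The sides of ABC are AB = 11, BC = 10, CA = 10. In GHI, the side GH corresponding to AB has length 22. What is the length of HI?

Similar triangles have proportional sides. Setting up the proportion:
GH / AB = HI / BC
22 / 11 = HI / 10
HI = 10 * 22 / 11 = 20.

20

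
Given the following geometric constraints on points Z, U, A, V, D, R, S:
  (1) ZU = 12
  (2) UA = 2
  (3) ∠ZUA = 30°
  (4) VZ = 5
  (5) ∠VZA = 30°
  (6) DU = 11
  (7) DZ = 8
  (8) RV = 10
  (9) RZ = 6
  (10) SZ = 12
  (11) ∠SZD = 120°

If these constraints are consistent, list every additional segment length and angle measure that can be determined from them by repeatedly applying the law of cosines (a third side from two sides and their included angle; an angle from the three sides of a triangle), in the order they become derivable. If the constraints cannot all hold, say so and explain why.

The constraints are consistent. Derivable facts, in order:
After 1 step:
- DS = 4·√19
- ZA ≈ 10.32
- ∠DUZ = 40.42°
- ∠DZU = 63.06°
- ∠RVZ = 27.13°
- ∠RZV = 130.54°
- ∠UDZ = 76.53°
- ∠VRZ = 22.33°
After 2 steps:
- AV ≈ 6.49
- ∠AZU = 5.56°
- ∠DSZ = 23.41°
- ∠SDZ = 36.59°
- ∠UAZ = 144.44°
After 3 steps:
- ∠AVZ = 127.33°
- ∠VAZ = 22.67°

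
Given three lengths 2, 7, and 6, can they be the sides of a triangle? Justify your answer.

Yes.
The triangle inequality requires that the sum of any two sides exceeds the third.
Here 2 + 6 = 8 > 7, so the condition is met.

Yes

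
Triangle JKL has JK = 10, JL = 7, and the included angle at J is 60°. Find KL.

When two sides and the included angle are known, the law of cosines gives the third side.
c^2 = a^2 + b^2 - 2ab cos(C) generalizes the Pythagorean theorem to non-right triangles.
Here: KL^2 = 100 + 49 - 140*(1/2) = 79
KL = sqrt(79)

sqrt(79)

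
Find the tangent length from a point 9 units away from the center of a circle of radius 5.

The tangent, radius, and line from the external point to the center form a right triangle.
The right angle is where the tangent meets the radius.
By the Pythagorean theorem: tangent² + 5² = 9²
tangent² = 81 - 25 = 56
tangent = 2*sqrt(14)

2*sqrt(14)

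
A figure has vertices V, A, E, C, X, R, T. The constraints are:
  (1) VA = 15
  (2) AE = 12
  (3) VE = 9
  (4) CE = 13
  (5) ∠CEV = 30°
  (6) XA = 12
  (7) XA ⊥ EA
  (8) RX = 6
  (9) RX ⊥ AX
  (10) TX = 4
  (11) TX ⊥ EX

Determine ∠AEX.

Step 1: By the law of cosines on triangle EAX: EX² = 12² + 12² − 2·12·12·cos(90°) = 288, so EX = 12·√2.
Step 2: By the inverse law of cosines on triangle AEX: cos(∠AEX) = (12² + (12·√2)² − 12²) / (2·12·12·√2) = 288/407.29 = 0.7071, so ∠AEX = 45°.

Therefore, the measure of angle ∠AEX = 45°.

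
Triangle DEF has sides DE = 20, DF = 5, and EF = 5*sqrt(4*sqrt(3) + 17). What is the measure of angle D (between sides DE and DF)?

By the inverse law of cosines: cos(D) = (DE² + DF² - EF²) / (2 × DE × DF)
cos(D) = (20² + 5² - (5*sqrt(4*sqrt(3) + 17))²) / (2 × 20 × 5)
cos(D) = (400 + 25 - (100*sqrt(3) + 425)) / 200
cos(D) = -sqrt(3)/2
D = arccos(-sqrt(3)/2) = 150°

150°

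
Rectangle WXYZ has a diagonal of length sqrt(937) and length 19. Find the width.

Using the Pythagorean theorem: d^2 = a^2 + b^2
b^2 = d^2 - a^2
b^2 = 937 - 361
b^2 = 576
b = sqrt(576) = 24

24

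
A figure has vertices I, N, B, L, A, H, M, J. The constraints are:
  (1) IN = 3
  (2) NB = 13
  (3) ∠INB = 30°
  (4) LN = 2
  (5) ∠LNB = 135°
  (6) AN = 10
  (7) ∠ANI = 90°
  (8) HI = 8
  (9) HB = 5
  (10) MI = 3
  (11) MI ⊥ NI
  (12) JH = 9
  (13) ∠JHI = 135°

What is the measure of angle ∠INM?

Step 1: By the law of cosines on triangle NIM: NM² = 3² + 3² − 2·3·3·cos(90°) = 18, so NM = 3·√2.
Step 2: By the inverse law of cosines on triangle INM: cos(∠INM) = (3² + (3·√2)² − 3²) / (2·3·3·√2) = 18/25.46 = 0.7071, so ∠INM = 45°.

Therefore, the measure of angle ∠INM = 45°.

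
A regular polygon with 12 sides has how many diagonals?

Each of the 12 vertices connects to 9 non-adjacent vertices via diagonals.
Total connections = 12 × 9 = 108, but each diagonal is counted twice.
Number of diagonals = 108 / 2 = 54.

54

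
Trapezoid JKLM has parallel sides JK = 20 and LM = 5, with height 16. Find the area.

Area = (20 + 5) * 16 / 2 = 400 / 2 = 200

200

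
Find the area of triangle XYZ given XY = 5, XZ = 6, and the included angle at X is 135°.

Area = (1/2)(5)(6) sin(135°) = (1/2)(5)(6)(sqrt(2)/2) = 15*sqrt(2)/2

15*sqrt(2)/2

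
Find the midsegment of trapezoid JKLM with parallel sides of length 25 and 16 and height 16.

The midsegment (median) of a trapezoid connects the midpoints of the non-parallel sides.
Its length is the average of the two bases: (25 + 16) / 2 = 41/2.

41/2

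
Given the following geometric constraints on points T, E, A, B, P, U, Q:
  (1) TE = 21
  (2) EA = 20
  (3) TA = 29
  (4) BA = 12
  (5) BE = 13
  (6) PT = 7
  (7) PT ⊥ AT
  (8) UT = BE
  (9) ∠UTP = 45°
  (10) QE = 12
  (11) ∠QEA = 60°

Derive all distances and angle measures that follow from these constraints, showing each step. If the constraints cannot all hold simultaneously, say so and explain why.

The constraints are consistent.

From the given relations:
  UT = BE = 13

Step 1: From AT = 29, TP = 7, and ∠ATP = 90°, by the law of cosines:
  AP² = AT² + TP² - 2·AT·TP·cos(90°) = 841 + 49 - 0 = 890
  AP ≈ 29.83

Step 2: From AE = 20, EQ = 12, and ∠AEQ = 60°, by the law of cosines:
  AQ² = AE² + EQ² - 2·AE·EQ·cos(60°) = 400 + 144 - 240 = 304
  AQ = 4·√19

Step 3: From PT = 7, TU = 13, and ∠PTU = 45°, by the law of cosines:
  PU² = PT² + TU² - 2·PT·TU·cos(45°) = 49 + 169 - 128.7 = 89.31
  PU ≈ 9.45

Step 4: From TA = 29, TE = 21, AE = 20, by the inverse law of cosines:
  cos(∠ATE) = (TA² + TE² - AE²) / (2·TA·TE)
  ∠ATE = 43.6°

Step 5: From EA = 20, EB = 13, AB = 12, by the inverse law of cosines:
  cos(∠AEB) = (EA² + EB² - AB²) / (2·EA·EB)
  ∠AEB = 35.18°

Step 6: From EA = 20, ET = 21, AT = 29, by the inverse law of cosines:
  cos(∠AET) = (EA² + ET² - AT²) / (2·EA·ET)
  ∠AET = 90°

Step 7: From AB = 12, AE = 20, BE = 13, by the inverse law of cosines:
  cos(∠BAE) = (AB² + AE² - BE²) / (2·AB·AE)
  ∠BAE = 38.62°

Step 8: From AE = 20, AT = 29, ET = 21, by the inverse law of cosines:
  cos(∠EAT) = (AE² + AT² - ET²) / (2·AE·AT)
  ∠EAT = 46.4°

Step 9: From BA = 12, BE = 13, AE = 20, by the inverse law of cosines:
  cos(∠ABE) = (BA² + BE² - AE²) / (2·BA·BE)
  ∠ABE = 106.19°

Step 10: From AE = 20, AQ = 4·√19, EQ = 12, by the inverse law of cosines:
  cos(∠EAQ) = (AE² + AQ² - EQ²) / (2·AE·AQ)
  ∠EAQ = 36.59°

Step 11: From AP = 29.83, AT = 29, PT = 7, by the inverse law of cosines:
  cos(∠PAT) = (AP² + AT² - PT²) / (2·AP·AT)
  ∠PAT = 13.57°

Step 12: From PA = 29.83, PT = 7, AT = 29, by the inverse law of cosines:
  cos(∠APT) = (PA² + PT² - AT²) / (2·PA·PT)
  ∠APT = 76.43°

Step 13: From PT = 7, PU = 9.45, TU = 13, by the inverse law of cosines:
  cos(∠TPU) = (PT² + PU² - TU²) / (2·PT·PU)
  ∠TPU = 103.41°

Step 14: From UP = 9.45, UT = 13, PT = 7, by the inverse law of cosines:
  cos(∠PUT) = (UP² + UT² - PT²) / (2·UP·UT)
  ∠PUT = 31.59°

Step 15: From QA = 4·√19, QE = 12, AE = 20, by the inverse law of cosines:
  cos(∠AQE) = (QA² + QE² - AE²) / (2·QA·QE)
  ∠AQE = 83.41°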